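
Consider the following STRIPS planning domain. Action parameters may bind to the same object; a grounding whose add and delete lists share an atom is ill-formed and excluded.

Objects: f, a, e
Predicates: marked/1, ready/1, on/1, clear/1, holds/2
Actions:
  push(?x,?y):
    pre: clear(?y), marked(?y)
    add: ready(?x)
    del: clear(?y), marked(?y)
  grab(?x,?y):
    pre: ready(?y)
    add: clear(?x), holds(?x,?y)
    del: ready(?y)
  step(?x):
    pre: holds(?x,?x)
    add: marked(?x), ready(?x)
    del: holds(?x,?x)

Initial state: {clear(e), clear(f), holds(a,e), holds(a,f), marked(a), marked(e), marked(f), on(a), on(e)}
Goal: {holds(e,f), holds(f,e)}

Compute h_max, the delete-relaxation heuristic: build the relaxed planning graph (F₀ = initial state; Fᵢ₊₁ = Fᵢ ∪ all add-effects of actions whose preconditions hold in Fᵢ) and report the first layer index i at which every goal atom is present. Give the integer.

2

F0 = init (9 atoms)
F1 = F0 ∪ {ready(a), ready(e), ready(f)}  (12 atoms)
F2 = F1 ∪ {clear(a), holds(a,a), holds(e,a), holds(e,e), holds(e,f), holds(f,a), holds(f,e), holds(f,f)}  (20 atoms)
goal ⊆ F2  ⇒  h_max = 2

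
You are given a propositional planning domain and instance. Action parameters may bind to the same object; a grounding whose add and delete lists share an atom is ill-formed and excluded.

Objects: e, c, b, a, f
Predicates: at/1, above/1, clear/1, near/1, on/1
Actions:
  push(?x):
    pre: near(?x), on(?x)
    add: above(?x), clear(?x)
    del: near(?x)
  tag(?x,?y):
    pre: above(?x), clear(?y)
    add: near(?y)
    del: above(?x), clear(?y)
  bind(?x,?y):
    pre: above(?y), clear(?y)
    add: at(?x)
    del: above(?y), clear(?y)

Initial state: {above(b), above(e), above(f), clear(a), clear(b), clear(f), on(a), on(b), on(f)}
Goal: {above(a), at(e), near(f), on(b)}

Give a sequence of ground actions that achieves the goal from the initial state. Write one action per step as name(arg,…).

tag(e,a); push(a); tag(f,f); bind(e,b)

1. tag(e,a)  →  {above(b), above(f), clear(b), clear(f), near(a), on(a), on(b), on(f)}
2. push(a)  →  {above(a), above(b), above(f), clear(a), clear(b), clear(f), on(a), on(b), on(f)}
3. tag(f,f)  →  {above(a), above(b), clear(a), clear(b), near(f), on(a), on(b), on(f)}
4. bind(e,b)  →  {above(a), at(e), clear(a), near(f), on(a), on(b), on(f)}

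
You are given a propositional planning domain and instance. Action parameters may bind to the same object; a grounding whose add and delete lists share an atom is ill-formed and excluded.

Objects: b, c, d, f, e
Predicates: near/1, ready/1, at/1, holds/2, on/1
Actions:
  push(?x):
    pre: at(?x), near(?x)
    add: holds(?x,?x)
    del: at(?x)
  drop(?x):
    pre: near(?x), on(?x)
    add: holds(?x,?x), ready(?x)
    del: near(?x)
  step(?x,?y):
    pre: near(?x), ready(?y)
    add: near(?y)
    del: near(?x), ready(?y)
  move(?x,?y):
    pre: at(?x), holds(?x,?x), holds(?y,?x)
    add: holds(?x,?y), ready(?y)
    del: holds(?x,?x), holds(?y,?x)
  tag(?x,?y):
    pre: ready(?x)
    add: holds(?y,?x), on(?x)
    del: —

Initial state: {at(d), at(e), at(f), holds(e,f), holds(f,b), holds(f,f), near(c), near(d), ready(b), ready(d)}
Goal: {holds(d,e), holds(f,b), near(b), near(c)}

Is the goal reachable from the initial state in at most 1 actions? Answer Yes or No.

No

1. step(d,b)  →  {at(d), at(e), at(f), holds(e,f), holds(f,b), holds(f,f), near(b), near(c), ready(d)}
2. move(f,e)  →  {at(d), at(e), at(f), holds(f,b), holds(f,e), near(b), near(c), ready(d), ready(e)}
3. tag(e,d)  →  {at(d), at(e), at(f), holds(d,e), holds(f,b), holds(f,e), near(b), near(c), on(e), ready(d), ready(e)}
optimal plan length = 3; 3 > 1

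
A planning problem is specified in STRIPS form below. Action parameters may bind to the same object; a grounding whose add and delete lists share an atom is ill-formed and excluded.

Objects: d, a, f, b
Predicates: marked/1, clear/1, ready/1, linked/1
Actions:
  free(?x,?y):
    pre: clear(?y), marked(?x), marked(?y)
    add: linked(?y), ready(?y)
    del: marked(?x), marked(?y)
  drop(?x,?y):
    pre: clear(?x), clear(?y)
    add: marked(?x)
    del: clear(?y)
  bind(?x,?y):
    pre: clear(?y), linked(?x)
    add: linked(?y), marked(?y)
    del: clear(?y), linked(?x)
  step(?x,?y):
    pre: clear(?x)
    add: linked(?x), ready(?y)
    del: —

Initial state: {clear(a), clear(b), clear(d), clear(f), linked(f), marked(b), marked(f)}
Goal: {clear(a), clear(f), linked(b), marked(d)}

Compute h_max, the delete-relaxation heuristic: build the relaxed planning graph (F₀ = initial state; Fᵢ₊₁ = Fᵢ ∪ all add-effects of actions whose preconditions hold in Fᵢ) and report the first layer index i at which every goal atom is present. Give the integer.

1

F0 = init (7 atoms)
F1 = F0 ∪ {linked(a), linked(b), linked(d), marked(a), marked(d), ready(a), ready(b), ready(d), ready(f)}  (16 atoms)
goal ⊆ F1  ⇒  h_max = 1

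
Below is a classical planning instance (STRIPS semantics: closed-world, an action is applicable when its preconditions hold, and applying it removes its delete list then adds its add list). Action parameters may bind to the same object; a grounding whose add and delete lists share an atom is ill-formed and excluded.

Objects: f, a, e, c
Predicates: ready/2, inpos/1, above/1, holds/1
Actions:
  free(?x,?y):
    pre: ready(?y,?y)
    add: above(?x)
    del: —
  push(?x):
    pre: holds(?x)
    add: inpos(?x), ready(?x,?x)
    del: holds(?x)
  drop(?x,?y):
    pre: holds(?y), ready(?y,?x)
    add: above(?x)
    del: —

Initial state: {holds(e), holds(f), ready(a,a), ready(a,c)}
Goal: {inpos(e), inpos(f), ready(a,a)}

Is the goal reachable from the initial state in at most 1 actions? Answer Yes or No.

1. push(f)  →  {holds(e), inpos(f), ready(a,a), ready(a,c), ready(f,f)}
2. push(e)  →  {inpos(e), inpos(f), ready(a,a), ready(a,c), ready(e,e), ready(f,f)}
optimal plan length = 2; 2 > 1

No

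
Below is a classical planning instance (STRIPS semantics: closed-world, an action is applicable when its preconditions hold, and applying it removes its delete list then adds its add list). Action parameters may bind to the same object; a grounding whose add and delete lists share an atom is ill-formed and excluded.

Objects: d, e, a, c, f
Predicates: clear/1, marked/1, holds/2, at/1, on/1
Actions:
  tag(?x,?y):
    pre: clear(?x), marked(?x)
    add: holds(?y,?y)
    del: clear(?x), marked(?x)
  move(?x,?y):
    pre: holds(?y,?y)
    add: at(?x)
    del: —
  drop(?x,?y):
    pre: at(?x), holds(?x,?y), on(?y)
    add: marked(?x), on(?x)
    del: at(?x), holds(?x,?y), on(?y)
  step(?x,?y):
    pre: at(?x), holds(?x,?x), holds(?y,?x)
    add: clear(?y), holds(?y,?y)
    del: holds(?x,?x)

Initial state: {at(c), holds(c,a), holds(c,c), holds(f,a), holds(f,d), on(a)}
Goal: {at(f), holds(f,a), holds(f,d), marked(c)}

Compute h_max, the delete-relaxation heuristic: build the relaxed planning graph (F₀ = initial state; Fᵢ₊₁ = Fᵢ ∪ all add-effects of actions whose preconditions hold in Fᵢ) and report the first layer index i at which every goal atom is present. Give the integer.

1

F0 = init (6 atoms)
F1 = F0 ∪ {at(a), at(d), at(e), at(f), marked(c), on(c)}  (12 atoms)
goal ⊆ F1  ⇒  h_max = 1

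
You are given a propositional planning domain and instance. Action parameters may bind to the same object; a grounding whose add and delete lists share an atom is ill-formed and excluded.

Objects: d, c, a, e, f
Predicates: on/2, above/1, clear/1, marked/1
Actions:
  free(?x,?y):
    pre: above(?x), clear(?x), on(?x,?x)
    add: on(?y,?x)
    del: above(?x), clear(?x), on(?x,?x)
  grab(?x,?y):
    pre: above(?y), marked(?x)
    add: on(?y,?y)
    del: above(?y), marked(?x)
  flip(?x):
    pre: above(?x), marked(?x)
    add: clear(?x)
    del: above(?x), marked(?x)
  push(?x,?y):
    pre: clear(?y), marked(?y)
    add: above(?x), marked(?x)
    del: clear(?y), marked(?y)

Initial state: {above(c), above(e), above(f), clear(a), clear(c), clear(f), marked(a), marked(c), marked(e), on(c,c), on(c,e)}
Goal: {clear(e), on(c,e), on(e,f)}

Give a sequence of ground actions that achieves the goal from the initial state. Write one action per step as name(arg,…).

1. grab(c,f)  →  {above(c), above(e), clear(a), clear(c), clear(f), marked(a), marked(e), on(c,c), on(c,e), on(f,f)}
2. flip(e)  →  {above(c), clear(a), clear(c), clear(e), clear(f), marked(a), on(c,c), on(c,e), on(f,f)}
3. push(f,a)  →  {above(c), above(f), clear(c), clear(e), clear(f), marked(f), on(c,c), on(c,e), on(f,f)}
4. free(f,e)  →  {above(c), clear(c), clear(e), marked(f), on(c,c), on(c,e), on(e,f)}

grab(c,f); flip(e); push(f,a); free(f,e)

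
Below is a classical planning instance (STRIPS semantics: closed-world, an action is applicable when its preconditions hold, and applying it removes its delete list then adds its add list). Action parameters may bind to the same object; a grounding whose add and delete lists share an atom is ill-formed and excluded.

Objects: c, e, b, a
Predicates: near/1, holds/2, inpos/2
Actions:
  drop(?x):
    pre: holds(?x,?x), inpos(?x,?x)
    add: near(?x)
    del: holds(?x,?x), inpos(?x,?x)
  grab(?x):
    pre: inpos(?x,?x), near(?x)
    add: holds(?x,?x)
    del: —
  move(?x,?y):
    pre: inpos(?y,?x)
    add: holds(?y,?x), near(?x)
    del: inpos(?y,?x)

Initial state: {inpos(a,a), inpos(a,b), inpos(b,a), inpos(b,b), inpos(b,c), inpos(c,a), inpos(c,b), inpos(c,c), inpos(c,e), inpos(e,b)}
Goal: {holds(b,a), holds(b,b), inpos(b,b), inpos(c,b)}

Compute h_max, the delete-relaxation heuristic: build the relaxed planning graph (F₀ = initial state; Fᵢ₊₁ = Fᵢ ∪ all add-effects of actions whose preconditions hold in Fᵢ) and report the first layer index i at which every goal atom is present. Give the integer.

1

F0 = init (10 atoms)
F1 = F0 ∪ {holds(a,a), holds(a,b), holds(b,a), holds(b,b), holds(b,c), holds(c,a), holds(c,b), holds(c,c), holds(c,e), holds(e,b), near(a), near(b), near(c), near(e)}  (24 atoms)
goal ⊆ F1  ⇒  h_max = 1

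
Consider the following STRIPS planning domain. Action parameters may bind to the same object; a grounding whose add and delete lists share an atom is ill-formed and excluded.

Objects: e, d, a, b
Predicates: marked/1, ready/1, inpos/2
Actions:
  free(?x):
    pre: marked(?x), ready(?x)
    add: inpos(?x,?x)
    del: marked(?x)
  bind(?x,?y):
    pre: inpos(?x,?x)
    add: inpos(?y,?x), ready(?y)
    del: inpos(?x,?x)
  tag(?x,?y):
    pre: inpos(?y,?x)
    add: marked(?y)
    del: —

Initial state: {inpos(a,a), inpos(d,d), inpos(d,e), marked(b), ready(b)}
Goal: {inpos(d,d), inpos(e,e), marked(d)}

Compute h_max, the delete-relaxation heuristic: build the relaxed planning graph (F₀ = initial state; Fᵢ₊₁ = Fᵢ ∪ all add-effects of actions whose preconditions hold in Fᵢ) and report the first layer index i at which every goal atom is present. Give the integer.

3

F0 = init (5 atoms)
F1 = F0 ∪ {inpos(a,d), inpos(b,a), inpos(b,b), inpos(b,d), inpos(d,a), inpos(e,a), inpos(e,d), marked(a), marked(d), ready(a), ready(d), ready(e)}  (17 atoms)
F2 = F1 ∪ {inpos(a,b), inpos(d,b), inpos(e,b), marked(e)}  (21 atoms)
F3 = F2 ∪ {inpos(e,e)}  (22 atoms)
goal ⊆ F3  ⇒  h_max = 3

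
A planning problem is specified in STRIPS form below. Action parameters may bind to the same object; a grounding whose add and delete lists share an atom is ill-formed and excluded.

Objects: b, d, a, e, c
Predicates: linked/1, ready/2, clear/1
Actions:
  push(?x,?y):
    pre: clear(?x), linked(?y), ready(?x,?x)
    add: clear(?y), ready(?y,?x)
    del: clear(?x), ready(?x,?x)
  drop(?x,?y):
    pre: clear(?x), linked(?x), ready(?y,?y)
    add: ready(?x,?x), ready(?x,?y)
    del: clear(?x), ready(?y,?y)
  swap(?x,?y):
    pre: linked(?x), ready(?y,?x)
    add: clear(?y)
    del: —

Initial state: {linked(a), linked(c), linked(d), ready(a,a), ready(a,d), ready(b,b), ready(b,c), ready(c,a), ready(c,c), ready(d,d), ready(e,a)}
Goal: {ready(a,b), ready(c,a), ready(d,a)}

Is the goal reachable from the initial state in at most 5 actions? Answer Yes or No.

Yes

1. swap(c,b)  →  {clear(b), linked(a), linked(c), linked(d), ready(a,a), ready(a,d), ready(b,b), ready(b,c), ready(c,a), ready(c,c), ready(d,d), ready(e,a)}
2. push(b,a)  →  {clear(a), linked(a), linked(c), linked(d), ready(a,a), ready(a,b), ready(a,d), ready(b,c), ready(c,a), ready(c,c), ready(d,d), ready(e,a)}
3. push(a,d)  →  {clear(d), linked(a), linked(c), linked(d), ready(a,b), ready(a,d), ready(b,c), ready(c,a), ready(c,c), ready(d,a), ready(d,d), ready(e,a)}
optimal plan length = 3; 3 ≤ 5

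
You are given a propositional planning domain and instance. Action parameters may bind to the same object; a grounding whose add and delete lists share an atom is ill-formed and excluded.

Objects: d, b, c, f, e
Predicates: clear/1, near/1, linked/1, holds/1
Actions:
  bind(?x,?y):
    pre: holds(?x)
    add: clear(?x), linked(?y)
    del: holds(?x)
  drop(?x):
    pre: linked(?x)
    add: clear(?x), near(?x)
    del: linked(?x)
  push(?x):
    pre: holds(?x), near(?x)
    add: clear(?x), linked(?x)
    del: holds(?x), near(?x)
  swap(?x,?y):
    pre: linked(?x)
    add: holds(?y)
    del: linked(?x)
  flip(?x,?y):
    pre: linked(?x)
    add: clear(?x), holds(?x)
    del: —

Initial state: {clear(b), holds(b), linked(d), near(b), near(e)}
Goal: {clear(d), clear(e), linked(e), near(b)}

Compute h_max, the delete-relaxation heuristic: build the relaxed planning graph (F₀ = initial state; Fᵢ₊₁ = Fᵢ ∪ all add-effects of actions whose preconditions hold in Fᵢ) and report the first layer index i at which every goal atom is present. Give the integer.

F0 = init (5 atoms)
F1 = F0 ∪ {clear(d), holds(c), holds(d), holds(e), holds(f), linked(b), linked(c), linked(e), linked(f), near(d)}  (15 atoms)
F2 = F1 ∪ {clear(c), clear(e), clear(f), near(c), near(f)}  (20 atoms)
goal ⊆ F2  ⇒  h_max = 2

2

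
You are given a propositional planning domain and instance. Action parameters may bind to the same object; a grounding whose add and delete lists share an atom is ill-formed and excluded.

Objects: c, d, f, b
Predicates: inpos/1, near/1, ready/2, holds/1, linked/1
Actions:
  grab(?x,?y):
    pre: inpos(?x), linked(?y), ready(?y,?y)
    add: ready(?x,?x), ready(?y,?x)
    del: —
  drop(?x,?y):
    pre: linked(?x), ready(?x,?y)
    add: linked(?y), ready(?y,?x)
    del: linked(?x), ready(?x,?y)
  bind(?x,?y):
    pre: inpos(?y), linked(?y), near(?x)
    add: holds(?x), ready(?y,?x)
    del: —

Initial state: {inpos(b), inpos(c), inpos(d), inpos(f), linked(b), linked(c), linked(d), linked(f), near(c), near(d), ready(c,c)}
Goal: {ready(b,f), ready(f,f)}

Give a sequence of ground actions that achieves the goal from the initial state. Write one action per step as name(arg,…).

1. grab(b,c)  →  {inpos(b), inpos(c), inpos(d), inpos(f), linked(b), linked(c), linked(d), linked(f), near(c), near(d), ready(b,b), ready(c,b), ready(c,c)}
2. grab(f,b)  →  {inpos(b), inpos(c), inpos(d), inpos(f), linked(b), linked(c), linked(d), linked(f), near(c), near(d), ready(b,b), ready(b,f), ready(c,b), ready(c,c), ready(f,f)}

grab(b,c); grab(f,b)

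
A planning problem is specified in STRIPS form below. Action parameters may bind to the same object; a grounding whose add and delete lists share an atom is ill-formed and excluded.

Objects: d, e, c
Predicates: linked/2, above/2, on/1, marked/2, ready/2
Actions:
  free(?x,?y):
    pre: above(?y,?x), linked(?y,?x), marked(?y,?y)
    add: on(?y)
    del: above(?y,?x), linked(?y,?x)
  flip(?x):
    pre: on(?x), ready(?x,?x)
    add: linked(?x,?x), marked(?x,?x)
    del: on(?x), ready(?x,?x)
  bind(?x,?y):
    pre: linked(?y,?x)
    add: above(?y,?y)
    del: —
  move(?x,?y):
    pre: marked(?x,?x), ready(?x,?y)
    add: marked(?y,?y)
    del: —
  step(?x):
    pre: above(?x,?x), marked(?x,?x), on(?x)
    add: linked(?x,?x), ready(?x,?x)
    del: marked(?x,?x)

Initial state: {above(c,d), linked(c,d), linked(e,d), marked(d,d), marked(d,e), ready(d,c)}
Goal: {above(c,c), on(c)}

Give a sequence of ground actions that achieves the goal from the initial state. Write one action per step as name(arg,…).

1. bind(d,c)  →  {above(c,c), above(c,d), linked(c,d), linked(e,d), marked(d,d), marked(d,e), ready(d,c)}
2. move(d,c)  →  {above(c,c), above(c,d), linked(c,d), linked(e,d), marked(c,c), marked(d,d), marked(d,e), ready(d,c)}
3. free(d,c)  →  {above(c,c), linked(e,d), marked(c,c), marked(d,d), marked(d,e), on(c), ready(d,c)}

bind(d,c); move(d,c); free(d,c)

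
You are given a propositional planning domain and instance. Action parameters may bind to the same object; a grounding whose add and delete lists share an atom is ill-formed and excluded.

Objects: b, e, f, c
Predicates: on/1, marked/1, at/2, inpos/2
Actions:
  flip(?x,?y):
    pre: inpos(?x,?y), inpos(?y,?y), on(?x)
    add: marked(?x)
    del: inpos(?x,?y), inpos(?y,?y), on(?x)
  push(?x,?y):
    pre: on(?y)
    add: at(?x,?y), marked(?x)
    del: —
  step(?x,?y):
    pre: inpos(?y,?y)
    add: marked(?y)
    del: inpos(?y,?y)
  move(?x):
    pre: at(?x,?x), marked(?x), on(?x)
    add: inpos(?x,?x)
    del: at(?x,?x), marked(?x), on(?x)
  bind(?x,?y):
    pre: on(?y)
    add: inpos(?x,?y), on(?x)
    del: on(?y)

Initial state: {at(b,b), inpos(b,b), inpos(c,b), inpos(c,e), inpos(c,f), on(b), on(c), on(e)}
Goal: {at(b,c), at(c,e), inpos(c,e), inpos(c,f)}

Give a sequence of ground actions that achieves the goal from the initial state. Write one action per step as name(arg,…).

push(b,c); push(c,e)

1. push(b,c)  →  {at(b,b), at(b,c), inpos(b,b), inpos(c,b), inpos(c,e), inpos(c,f), marked(b), on(b), on(c), on(e)}
2. push(c,e)  →  {at(b,b), at(b,c), at(c,e), inpos(b,b), inpos(c,b), inpos(c,e), inpos(c,f), marked(b), marked(c), on(b), on(c), on(e)}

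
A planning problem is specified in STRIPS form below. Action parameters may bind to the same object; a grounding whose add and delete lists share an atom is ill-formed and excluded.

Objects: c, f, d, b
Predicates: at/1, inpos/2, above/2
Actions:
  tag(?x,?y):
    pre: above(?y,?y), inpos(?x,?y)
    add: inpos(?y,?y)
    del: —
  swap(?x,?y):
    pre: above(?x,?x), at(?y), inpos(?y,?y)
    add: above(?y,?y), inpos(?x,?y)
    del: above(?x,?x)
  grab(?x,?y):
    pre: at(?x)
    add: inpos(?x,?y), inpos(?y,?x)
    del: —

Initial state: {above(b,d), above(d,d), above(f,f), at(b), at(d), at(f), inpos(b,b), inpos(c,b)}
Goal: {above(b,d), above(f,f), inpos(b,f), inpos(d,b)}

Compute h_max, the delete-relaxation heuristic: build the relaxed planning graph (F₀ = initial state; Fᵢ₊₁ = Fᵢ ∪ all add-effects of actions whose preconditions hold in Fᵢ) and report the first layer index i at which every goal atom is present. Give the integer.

F0 = init (8 atoms)
F1 = F0 ∪ {above(b,b), inpos(b,c), inpos(b,d), inpos(b,f), inpos(c,d), inpos(c,f), inpos(d,b), inpos(d,c), inpos(d,d), inpos(d,f), inpos(f,b), inpos(f,c), inpos(f,d), inpos(f,f)}  (22 atoms)
goal ⊆ F1  ⇒  h_max = 1

1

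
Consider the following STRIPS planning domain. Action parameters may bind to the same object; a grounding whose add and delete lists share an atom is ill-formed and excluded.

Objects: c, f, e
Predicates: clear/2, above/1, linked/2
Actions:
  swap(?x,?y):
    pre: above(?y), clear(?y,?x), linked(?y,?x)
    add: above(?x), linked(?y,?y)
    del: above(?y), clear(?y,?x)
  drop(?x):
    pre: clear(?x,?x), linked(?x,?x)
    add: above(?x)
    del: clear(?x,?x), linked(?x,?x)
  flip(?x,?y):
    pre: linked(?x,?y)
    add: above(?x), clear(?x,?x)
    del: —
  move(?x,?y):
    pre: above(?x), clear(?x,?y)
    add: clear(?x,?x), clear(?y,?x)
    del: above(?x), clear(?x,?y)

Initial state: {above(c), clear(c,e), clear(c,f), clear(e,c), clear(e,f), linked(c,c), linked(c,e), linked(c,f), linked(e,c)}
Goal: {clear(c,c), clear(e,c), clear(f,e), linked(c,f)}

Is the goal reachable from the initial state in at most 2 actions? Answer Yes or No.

No

1. swap(e,c)  →  {above(e), clear(c,f), clear(e,c), clear(e,f), linked(c,c), linked(c,e), linked(c,f), linked(e,c)}
2. flip(c,c)  →  {above(c), above(e), clear(c,c), clear(c,f), clear(e,c), clear(e,f), linked(c,c), linked(c,e), linked(c,f), linked(e,c)}
3. move(e,f)  →  {above(c), clear(c,c), clear(c,f), clear(e,c), clear(e,e), clear(f,e), linked(c,c), linked(c,e), linked(c,f), linked(e,c)}
optimal plan length = 3; 3 > 2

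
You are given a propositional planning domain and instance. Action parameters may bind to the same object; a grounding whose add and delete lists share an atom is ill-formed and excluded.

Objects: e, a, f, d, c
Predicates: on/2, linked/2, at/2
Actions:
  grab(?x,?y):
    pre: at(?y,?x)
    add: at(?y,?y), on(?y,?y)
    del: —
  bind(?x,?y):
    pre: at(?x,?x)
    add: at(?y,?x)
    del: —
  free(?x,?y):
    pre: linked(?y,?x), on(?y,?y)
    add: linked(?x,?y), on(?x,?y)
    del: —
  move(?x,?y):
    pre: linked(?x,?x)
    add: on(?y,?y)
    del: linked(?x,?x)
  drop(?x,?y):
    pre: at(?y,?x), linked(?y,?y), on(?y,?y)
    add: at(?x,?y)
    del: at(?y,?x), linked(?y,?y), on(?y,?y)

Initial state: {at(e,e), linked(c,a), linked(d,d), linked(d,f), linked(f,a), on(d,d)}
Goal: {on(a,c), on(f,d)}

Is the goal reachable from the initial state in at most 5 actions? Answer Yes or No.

1. free(f,d)  →  {at(e,e), linked(c,a), linked(d,d), linked(d,f), linked(f,a), linked(f,d), on(d,d), on(f,d)}
2. move(d,c)  →  {at(e,e), linked(c,a), linked(d,f), linked(f,a), linked(f,d), on(c,c), on(d,d), on(f,d)}
3. free(a,c)  →  {at(e,e), linked(a,c), linked(c,a), linked(d,f), linked(f,a), linked(f,d), on(a,c), on(c,c), on(d,d), on(f,d)}
optimal plan length = 3; 3 ≤ 5

Yes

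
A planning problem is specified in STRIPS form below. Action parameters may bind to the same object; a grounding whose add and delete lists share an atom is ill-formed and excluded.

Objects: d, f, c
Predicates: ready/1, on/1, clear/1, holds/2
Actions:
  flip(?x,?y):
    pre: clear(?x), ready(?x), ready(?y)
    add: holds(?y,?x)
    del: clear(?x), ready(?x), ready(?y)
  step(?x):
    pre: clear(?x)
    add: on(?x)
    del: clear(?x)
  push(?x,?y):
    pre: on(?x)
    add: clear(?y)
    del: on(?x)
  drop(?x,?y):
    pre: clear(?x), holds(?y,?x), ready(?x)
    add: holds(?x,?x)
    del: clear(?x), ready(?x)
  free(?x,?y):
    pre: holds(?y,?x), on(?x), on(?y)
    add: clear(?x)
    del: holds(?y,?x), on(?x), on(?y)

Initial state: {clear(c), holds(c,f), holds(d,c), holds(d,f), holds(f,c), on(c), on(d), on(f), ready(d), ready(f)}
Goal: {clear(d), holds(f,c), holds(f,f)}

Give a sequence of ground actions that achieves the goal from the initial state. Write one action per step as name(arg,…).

1. push(d,d)  →  {clear(c), clear(d), holds(c,f), holds(d,c), holds(d,f), holds(f,c), on(c), on(f), ready(d), ready(f)}
2. push(f,f)  →  {clear(c), clear(d), clear(f), holds(c,f), holds(d,c), holds(d,f), holds(f,c), on(c), ready(d), ready(f)}
3. flip(f,f)  →  {clear(c), clear(d), holds(c,f), holds(d,c), holds(d,f), holds(f,c), holds(f,f), on(c), ready(d)}

push(d,d); push(f,f); flip(f,f)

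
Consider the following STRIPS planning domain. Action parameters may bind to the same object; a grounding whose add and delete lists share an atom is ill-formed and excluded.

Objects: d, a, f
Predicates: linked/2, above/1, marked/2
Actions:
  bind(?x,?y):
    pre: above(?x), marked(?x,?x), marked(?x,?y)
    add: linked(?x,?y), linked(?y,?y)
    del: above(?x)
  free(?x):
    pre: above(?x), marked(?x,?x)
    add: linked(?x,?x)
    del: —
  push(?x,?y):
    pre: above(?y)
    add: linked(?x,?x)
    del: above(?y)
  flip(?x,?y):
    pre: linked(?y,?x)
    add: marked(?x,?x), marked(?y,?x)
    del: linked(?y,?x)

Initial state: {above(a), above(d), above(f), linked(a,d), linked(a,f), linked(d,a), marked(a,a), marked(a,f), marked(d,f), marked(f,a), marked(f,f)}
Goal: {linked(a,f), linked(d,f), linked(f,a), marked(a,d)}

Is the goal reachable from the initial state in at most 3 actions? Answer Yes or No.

Yes

1. bind(f,a)  →  {above(a), above(d), linked(a,a), linked(a,d), linked(a,f), linked(d,a), linked(f,a), marked(a,a), marked(a,f), marked(d,f), marked(f,a), marked(f,f)}
2. flip(d,a)  →  {above(a), above(d), linked(a,a), linked(a,f), linked(d,a), linked(f,a), marked(a,a), marked(a,d), marked(a,f), marked(d,d), marked(d,f), marked(f,a), marked(f,f)}
3. bind(d,f)  →  {above(a), linked(a,a), linked(a,f), linked(d,a), linked(d,f), linked(f,a), linked(f,f), marked(a,a), marked(a,d), marked(a,f), marked(d,d), marked(d,f), marked(f,a), marked(f,f)}
optimal plan length = 3; 3 ≤ 3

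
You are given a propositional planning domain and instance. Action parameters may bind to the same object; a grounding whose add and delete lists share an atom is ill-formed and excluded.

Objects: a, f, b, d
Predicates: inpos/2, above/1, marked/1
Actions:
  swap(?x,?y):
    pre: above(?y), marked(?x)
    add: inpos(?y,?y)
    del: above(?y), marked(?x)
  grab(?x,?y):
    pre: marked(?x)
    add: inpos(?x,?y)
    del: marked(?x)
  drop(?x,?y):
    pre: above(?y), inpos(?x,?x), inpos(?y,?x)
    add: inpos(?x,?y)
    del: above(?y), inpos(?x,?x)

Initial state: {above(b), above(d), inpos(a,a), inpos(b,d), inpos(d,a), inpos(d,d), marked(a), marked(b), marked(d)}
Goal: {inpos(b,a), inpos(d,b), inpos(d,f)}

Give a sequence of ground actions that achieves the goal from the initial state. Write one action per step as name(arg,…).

1. grab(b,a)  →  {above(b), above(d), inpos(a,a), inpos(b,a), inpos(b,d), inpos(d,a), inpos(d,d), marked(a), marked(d)}
2. grab(d,f)  →  {above(b), above(d), inpos(a,a), inpos(b,a), inpos(b,d), inpos(d,a), inpos(d,d), inpos(d,f), marked(a)}
3. drop(d,b)  →  {above(d), inpos(a,a), inpos(b,a), inpos(b,d), inpos(d,a), inpos(d,b), inpos(d,f), marked(a)}

grab(b,a); grab(d,f); drop(d,b)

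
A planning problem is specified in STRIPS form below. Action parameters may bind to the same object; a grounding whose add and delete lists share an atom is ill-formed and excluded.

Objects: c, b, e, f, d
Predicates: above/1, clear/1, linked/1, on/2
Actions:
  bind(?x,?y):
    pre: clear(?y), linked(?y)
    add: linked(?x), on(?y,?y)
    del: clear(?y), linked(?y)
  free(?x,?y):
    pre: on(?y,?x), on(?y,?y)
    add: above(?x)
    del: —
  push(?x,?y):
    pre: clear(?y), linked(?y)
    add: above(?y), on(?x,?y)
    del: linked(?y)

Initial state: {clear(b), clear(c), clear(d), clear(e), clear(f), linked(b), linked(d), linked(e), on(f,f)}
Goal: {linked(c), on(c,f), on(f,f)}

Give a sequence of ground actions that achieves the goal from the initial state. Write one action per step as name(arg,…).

1. bind(c,b)  →  {clear(c), clear(d), clear(e), clear(f), linked(c), linked(d), linked(e), on(b,b), on(f,f)}
2. bind(f,e)  →  {clear(c), clear(d), clear(f), linked(c), linked(d), linked(f), on(b,b), on(e,e), on(f,f)}
3. push(c,f)  →  {above(f), clear(c), clear(d), clear(f), linked(c), linked(d), on(b,b), on(c,f), on(e,e), on(f,f)}

bind(c,b); bind(f,e); push(c,f)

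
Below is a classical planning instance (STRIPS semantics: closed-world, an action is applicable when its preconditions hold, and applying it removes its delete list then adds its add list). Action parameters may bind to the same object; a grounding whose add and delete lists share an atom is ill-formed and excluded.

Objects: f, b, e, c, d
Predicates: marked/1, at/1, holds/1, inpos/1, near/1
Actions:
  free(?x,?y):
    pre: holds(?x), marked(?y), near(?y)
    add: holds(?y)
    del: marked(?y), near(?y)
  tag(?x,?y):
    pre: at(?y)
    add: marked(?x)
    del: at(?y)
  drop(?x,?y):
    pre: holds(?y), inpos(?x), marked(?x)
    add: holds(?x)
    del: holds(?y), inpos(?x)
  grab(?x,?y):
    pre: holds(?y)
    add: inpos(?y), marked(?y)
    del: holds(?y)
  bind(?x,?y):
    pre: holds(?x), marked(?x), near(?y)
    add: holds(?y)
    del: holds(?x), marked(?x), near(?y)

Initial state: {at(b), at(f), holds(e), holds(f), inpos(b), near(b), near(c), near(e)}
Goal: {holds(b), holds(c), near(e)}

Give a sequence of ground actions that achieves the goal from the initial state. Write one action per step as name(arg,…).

tag(f,f); tag(b,b); free(f,b); bind(f,c)

1. tag(f,f)  →  {at(b), holds(e), holds(f), inpos(b), marked(f), near(b), near(c), near(e)}
2. tag(b,b)  →  {holds(e), holds(f), inpos(b), marked(b), marked(f), near(b), near(c), near(e)}
3. free(f,b)  →  {holds(b), holds(e), holds(f), inpos(b), marked(f), near(c), near(e)}
4. bind(f,c)  →  {holds(b), holds(c), holds(e), inpos(b), near(e)}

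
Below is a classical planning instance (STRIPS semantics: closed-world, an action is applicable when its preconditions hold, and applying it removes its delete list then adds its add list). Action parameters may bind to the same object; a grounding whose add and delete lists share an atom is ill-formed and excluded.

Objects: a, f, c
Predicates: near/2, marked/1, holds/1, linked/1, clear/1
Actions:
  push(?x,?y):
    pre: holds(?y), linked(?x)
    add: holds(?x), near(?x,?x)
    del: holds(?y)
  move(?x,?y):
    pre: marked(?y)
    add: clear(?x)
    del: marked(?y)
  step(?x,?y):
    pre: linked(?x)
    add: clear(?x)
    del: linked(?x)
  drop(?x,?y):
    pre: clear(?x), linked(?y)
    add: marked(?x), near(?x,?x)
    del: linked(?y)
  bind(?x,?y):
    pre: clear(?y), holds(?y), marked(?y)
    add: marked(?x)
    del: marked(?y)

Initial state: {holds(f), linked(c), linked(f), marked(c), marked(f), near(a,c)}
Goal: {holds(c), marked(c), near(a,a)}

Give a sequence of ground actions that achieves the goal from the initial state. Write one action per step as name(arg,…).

push(c,f); move(a,f); drop(a,f)

1. push(c,f)  →  {holds(c), linked(c), linked(f), marked(c), marked(f), near(a,c), near(c,c)}
2. move(a,f)  →  {clear(a), holds(c), linked(c), linked(f), marked(c), near(a,c), near(c,c)}
3. drop(a,f)  →  {clear(a), holds(c), linked(c), marked(a), marked(c), near(a,a), near(a,c), near(c,c)}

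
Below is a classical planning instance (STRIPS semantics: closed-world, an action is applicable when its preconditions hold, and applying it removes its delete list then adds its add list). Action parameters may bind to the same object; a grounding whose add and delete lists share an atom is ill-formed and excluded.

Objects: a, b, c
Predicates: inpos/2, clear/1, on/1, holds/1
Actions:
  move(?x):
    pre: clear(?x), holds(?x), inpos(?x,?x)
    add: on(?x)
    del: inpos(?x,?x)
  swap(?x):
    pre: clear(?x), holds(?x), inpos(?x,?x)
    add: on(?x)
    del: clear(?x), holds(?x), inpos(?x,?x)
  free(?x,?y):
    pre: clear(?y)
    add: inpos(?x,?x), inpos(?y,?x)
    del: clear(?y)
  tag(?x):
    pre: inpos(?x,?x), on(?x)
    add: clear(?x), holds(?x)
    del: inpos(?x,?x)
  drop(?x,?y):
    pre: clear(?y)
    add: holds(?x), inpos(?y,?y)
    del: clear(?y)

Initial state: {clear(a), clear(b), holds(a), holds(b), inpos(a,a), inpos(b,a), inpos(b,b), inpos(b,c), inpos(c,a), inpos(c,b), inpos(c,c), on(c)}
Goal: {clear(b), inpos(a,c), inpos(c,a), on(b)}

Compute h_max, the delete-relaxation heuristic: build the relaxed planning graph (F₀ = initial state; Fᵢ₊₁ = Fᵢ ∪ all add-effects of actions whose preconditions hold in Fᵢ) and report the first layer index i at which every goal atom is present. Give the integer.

1

F0 = init (12 atoms)
F1 = F0 ∪ {clear(c), holds(c), inpos(a,b), inpos(a,c), on(a), on(b)}  (18 atoms)
goal ⊆ F1  ⇒  h_max = 1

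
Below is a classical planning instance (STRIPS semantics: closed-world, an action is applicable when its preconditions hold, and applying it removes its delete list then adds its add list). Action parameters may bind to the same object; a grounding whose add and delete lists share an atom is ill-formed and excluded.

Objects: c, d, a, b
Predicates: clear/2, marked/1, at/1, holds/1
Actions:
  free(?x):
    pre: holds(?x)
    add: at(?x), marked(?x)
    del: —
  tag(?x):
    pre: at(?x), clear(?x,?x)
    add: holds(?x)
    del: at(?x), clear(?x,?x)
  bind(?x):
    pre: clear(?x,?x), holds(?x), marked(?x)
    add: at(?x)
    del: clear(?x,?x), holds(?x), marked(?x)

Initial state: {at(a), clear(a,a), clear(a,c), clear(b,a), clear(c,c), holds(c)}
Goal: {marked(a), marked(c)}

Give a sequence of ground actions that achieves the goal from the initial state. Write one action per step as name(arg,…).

1. free(c)  →  {at(a), at(c), clear(a,a), clear(a,c), clear(b,a), clear(c,c), holds(c), marked(c)}
2. tag(a)  →  {at(c), clear(a,c), clear(b,a), clear(c,c), holds(a), holds(c), marked(c)}
3. free(a)  →  {at(a), at(c), clear(a,c), clear(b,a), clear(c,c), holds(a), holds(c), marked(a), marked(c)}

free(c); tag(a); free(a)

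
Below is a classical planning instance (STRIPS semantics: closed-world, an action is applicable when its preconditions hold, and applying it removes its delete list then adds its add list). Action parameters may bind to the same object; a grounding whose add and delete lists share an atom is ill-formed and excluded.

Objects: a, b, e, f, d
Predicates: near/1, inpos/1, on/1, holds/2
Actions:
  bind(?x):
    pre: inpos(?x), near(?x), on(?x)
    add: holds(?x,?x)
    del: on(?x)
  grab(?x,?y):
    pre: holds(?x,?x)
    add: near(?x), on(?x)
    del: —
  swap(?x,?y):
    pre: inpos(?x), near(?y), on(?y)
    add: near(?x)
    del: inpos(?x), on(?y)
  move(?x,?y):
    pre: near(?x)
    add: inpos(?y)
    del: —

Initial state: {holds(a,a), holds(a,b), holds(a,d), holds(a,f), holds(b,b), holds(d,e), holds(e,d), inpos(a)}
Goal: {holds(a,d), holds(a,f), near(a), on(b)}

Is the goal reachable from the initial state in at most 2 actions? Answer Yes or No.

1. grab(a,a)  →  {holds(a,a), holds(a,b), holds(a,d), holds(a,f), holds(b,b), holds(d,e), holds(e,d), inpos(a), near(a), on(a)}
2. grab(b,a)  →  {holds(a,a), holds(a,b), holds(a,d), holds(a,f), holds(b,b), holds(d,e), holds(e,d), inpos(a), near(a), near(b), on(a), on(b)}
optimal plan length = 2; 2 ≤ 2

Yes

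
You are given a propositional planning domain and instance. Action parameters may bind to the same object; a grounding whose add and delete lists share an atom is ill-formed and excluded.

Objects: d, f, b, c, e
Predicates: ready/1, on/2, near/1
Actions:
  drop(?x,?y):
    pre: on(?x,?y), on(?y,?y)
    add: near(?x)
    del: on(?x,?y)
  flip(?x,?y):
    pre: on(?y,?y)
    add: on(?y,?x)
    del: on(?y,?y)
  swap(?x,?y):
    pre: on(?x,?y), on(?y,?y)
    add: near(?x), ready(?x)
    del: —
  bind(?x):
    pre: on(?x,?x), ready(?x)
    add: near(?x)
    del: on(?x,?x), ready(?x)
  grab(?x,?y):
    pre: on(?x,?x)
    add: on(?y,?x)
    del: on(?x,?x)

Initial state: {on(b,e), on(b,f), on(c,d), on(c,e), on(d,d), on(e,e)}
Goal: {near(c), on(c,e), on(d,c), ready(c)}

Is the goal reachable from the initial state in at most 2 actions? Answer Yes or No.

Yes

1. flip(c,d)  →  {on(b,e), on(b,f), on(c,d), on(c,e), on(d,c), on(e,e)}
2. swap(c,e)  →  {near(c), on(b,e), on(b,f), on(c,d), on(c,e), on(d,c), on(e,e), ready(c)}
optimal plan length = 2; 2 ≤ 2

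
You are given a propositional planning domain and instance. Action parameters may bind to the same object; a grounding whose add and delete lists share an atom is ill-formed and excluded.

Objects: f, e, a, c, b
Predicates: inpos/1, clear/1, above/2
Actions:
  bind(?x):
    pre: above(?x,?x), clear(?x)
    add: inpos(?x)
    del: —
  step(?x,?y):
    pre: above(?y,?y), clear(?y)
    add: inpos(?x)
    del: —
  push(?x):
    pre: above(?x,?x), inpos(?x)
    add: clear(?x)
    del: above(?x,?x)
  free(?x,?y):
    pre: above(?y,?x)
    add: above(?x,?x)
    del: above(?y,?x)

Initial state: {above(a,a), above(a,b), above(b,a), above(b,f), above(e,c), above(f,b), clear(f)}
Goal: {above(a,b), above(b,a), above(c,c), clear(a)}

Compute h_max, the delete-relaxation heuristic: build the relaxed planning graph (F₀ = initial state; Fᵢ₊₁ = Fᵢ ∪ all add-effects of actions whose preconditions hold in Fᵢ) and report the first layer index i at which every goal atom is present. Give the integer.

F0 = init (7 atoms)
F1 = F0 ∪ {above(b,b), above(c,c), above(f,f)}  (10 atoms)
F2 = F1 ∪ {inpos(a), inpos(b), inpos(c), inpos(e), inpos(f)}  (15 atoms)
F3 = F2 ∪ {clear(a), clear(b), clear(c)}  (18 atoms)
goal ⊆ F3  ⇒  h_max = 3

3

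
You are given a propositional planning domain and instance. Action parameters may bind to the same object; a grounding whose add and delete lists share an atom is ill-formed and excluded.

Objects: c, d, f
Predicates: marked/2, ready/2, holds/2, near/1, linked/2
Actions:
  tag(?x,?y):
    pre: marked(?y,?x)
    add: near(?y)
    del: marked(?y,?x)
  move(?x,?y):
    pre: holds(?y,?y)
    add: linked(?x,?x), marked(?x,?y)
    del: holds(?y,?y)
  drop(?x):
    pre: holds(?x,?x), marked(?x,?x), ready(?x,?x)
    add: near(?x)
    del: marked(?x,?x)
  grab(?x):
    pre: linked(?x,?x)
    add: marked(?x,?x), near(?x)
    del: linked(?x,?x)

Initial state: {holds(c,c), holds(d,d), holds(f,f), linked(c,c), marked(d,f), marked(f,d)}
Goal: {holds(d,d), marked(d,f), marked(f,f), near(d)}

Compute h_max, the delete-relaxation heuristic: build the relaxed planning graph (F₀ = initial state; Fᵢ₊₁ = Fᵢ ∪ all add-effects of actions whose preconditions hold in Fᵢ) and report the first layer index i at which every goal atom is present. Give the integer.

F0 = init (6 atoms)
F1 = F0 ∪ {linked(d,d), linked(f,f), marked(c,c), marked(c,d), marked(c,f), marked(d,c), marked(d,d), marked(f,c), marked(f,f), near(c), near(d), near(f)}  (18 atoms)
goal ⊆ F1  ⇒  h_max = 1

1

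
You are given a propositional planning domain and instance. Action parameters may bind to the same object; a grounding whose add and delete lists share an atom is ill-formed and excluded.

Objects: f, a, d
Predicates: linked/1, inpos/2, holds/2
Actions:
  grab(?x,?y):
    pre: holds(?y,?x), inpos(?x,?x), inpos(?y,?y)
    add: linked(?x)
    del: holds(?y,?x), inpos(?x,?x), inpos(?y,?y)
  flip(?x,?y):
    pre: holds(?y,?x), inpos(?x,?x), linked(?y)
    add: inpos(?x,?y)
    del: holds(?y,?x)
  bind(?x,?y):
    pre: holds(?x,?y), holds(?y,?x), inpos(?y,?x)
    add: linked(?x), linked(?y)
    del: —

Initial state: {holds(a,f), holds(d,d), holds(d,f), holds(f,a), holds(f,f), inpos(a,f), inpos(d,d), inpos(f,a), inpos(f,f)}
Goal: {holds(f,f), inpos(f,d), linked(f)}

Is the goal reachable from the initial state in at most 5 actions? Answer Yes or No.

Yes

1. grab(d,d)  →  {holds(a,f), holds(d,f), holds(f,a), holds(f,f), inpos(a,f), inpos(f,a), inpos(f,f), linked(d)}
2. flip(f,d)  →  {holds(a,f), holds(f,a), holds(f,f), inpos(a,f), inpos(f,a), inpos(f,d), inpos(f,f), linked(d)}
3. bind(f,f)  →  {holds(a,f), holds(f,a), holds(f,f), inpos(a,f), inpos(f,a), inpos(f,d), inpos(f,f), linked(d), linked(f)}
optimal plan length = 3; 3 ≤ 5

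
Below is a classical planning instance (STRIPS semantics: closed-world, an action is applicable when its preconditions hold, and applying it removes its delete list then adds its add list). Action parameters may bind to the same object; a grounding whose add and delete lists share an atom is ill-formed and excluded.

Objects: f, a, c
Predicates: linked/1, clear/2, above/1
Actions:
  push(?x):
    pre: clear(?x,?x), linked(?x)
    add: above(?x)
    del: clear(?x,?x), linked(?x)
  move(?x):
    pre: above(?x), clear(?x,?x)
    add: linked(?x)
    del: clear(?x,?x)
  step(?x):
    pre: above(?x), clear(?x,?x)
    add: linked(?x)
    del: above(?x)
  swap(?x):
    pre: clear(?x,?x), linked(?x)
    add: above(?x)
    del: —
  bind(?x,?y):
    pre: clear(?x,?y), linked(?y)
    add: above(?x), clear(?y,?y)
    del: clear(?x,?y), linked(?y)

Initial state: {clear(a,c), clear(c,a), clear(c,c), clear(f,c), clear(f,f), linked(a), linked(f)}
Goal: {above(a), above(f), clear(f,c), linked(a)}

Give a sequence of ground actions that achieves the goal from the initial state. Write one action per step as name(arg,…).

push(f); bind(c,a); move(c); bind(a,c); move(a)

1. push(f)  →  {above(f), clear(a,c), clear(c,a), clear(c,c), clear(f,c), linked(a)}
2. bind(c,a)  →  {above(c), above(f), clear(a,a), clear(a,c), clear(c,c), clear(f,c)}
3. move(c)  →  {above(c), above(f), clear(a,a), clear(a,c), clear(f,c), linked(c)}
4. bind(a,c)  →  {above(a), above(c), above(f), clear(a,a), clear(c,c), clear(f,c)}
5. move(a)  →  {above(a), above(c), above(f), clear(c,c), clear(f,c), linked(a)}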